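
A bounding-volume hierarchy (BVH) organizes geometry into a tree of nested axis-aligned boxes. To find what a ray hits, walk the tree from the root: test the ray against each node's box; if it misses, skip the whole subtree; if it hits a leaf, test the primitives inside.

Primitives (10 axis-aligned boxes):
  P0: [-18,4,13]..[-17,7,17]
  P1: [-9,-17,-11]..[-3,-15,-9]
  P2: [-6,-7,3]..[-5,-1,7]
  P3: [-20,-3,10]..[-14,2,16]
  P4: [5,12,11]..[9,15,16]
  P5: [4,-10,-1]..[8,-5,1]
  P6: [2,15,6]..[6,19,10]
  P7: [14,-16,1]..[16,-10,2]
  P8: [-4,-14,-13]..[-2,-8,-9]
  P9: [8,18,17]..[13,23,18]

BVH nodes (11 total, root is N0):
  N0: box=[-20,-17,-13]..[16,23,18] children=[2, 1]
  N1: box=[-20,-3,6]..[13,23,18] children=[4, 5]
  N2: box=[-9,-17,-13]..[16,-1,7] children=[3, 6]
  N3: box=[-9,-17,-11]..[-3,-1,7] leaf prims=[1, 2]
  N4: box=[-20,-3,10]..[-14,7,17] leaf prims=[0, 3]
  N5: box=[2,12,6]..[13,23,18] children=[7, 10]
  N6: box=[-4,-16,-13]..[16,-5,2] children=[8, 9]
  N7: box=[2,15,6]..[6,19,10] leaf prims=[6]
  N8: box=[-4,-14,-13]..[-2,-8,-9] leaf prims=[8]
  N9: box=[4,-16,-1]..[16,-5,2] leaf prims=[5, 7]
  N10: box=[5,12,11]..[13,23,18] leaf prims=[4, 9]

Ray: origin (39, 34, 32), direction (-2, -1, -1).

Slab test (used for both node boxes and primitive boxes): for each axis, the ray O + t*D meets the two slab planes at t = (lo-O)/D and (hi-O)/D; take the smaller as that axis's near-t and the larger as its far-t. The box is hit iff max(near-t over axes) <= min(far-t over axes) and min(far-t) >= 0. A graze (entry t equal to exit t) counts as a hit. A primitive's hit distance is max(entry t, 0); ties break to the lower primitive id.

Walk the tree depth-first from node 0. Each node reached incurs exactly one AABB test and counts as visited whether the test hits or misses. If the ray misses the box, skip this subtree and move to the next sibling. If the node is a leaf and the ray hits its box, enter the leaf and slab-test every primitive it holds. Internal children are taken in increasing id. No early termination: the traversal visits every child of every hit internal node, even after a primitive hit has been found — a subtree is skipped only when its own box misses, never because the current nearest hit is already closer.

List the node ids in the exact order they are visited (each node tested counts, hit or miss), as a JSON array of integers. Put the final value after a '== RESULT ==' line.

Trace the traversal:
N0 x:[23/2,59/2] y:[11,51] z:[14,45] -> hit [14,59/2], descend [1, 2]
  N1 x:[13,59/2] y:[11,37] z:[14,26] -> hit [14,26], descend [4, 5]
    N4 x:[53/2,59/2] y:[27,37] z:[15,22] -> miss, prune
    N5 x:[13,37/2] y:[11,22] z:[14,26] -> hit [14,37/2], descend [7, 10]
      N7 x:[33/2,37/2] y:[15,19] z:[22,26] -> miss, prune
      N10 x:[13,17] y:[11,22] z:[14,21] -> hit [14,17] leaf, test {P4(miss), P9@t=14}
  N2 x:[23/2,24] y:[35,51] z:[25,45] -> miss, prune

7 AABB tests over nodes [0, 1, 4, 5, 7, 10, 2]; 1 leaf entered; closest P9.

== RESULT ==
[0, 1, 4, 5, 7, 10, 2]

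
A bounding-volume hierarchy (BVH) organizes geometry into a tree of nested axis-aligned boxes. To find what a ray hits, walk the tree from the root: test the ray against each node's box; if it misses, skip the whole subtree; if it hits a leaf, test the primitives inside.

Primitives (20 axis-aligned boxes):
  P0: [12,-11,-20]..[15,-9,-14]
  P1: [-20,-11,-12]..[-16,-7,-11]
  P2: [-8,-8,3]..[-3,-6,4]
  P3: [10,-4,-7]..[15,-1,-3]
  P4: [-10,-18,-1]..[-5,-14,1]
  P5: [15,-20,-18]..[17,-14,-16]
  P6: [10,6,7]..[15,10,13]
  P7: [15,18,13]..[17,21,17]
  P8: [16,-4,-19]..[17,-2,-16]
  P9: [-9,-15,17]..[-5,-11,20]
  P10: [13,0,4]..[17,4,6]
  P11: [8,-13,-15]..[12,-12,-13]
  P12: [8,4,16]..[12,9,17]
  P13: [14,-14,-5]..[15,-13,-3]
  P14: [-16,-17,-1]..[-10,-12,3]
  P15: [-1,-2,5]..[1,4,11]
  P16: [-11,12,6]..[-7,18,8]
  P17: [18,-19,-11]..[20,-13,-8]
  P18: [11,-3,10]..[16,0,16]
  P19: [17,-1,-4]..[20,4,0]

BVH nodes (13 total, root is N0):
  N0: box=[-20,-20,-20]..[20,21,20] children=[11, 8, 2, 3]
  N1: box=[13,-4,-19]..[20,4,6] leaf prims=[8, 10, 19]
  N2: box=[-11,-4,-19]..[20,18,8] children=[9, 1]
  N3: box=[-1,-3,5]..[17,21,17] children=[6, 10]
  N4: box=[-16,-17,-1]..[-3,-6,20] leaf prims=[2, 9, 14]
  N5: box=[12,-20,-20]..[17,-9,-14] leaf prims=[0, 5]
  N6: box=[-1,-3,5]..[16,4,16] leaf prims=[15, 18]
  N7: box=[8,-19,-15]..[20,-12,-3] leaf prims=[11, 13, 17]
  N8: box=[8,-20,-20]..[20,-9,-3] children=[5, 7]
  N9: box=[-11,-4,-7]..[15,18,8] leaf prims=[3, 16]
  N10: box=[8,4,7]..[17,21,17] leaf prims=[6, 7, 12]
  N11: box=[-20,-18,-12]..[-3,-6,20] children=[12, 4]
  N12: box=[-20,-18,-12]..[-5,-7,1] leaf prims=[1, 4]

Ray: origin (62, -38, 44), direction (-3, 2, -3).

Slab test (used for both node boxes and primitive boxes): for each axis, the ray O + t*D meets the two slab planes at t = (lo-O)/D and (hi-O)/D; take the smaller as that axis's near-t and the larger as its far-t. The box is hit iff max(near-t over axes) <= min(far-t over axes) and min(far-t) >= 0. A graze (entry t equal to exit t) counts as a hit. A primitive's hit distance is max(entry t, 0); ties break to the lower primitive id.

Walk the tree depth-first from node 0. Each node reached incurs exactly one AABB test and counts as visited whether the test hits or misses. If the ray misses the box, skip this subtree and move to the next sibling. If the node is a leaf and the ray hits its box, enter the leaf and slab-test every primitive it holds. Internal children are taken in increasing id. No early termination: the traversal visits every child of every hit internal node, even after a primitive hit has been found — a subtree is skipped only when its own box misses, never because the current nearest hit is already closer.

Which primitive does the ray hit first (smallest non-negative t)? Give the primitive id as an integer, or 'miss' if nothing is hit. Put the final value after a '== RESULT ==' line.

Traverse from the root:
N0 x:[14,82/3] y:[9,59/2] z:[8,64/3] -> hit [14,64/3], descend [2, 3, 8, 11]
  N2 x:[14,73/3] y:[17,28] z:[12,21] -> hit [17,21], descend [1, 9]
    N1 x:[14,49/3] y:[17,21] z:[38/3,21] -> miss, prune
    N9 x:[47/3,73/3] y:[17,28] z:[12,17] -> hit [17,17] leaf, test {P3@t=17, P16(miss)}
  N3 x:[15,21] y:[35/2,59/2] z:[9,13] -> miss, prune
  N8 x:[14,18] y:[9,29/2] z:[47/3,64/3] -> miss, prune
  N11 x:[65/3,82/3] y:[10,16] z:[8,56/3] -> miss, prune

7 AABB tests over nodes [0, 2, 1, 9, 3, 8, 11]; 1 leaf entered; closest P3.

== RESULT ==
3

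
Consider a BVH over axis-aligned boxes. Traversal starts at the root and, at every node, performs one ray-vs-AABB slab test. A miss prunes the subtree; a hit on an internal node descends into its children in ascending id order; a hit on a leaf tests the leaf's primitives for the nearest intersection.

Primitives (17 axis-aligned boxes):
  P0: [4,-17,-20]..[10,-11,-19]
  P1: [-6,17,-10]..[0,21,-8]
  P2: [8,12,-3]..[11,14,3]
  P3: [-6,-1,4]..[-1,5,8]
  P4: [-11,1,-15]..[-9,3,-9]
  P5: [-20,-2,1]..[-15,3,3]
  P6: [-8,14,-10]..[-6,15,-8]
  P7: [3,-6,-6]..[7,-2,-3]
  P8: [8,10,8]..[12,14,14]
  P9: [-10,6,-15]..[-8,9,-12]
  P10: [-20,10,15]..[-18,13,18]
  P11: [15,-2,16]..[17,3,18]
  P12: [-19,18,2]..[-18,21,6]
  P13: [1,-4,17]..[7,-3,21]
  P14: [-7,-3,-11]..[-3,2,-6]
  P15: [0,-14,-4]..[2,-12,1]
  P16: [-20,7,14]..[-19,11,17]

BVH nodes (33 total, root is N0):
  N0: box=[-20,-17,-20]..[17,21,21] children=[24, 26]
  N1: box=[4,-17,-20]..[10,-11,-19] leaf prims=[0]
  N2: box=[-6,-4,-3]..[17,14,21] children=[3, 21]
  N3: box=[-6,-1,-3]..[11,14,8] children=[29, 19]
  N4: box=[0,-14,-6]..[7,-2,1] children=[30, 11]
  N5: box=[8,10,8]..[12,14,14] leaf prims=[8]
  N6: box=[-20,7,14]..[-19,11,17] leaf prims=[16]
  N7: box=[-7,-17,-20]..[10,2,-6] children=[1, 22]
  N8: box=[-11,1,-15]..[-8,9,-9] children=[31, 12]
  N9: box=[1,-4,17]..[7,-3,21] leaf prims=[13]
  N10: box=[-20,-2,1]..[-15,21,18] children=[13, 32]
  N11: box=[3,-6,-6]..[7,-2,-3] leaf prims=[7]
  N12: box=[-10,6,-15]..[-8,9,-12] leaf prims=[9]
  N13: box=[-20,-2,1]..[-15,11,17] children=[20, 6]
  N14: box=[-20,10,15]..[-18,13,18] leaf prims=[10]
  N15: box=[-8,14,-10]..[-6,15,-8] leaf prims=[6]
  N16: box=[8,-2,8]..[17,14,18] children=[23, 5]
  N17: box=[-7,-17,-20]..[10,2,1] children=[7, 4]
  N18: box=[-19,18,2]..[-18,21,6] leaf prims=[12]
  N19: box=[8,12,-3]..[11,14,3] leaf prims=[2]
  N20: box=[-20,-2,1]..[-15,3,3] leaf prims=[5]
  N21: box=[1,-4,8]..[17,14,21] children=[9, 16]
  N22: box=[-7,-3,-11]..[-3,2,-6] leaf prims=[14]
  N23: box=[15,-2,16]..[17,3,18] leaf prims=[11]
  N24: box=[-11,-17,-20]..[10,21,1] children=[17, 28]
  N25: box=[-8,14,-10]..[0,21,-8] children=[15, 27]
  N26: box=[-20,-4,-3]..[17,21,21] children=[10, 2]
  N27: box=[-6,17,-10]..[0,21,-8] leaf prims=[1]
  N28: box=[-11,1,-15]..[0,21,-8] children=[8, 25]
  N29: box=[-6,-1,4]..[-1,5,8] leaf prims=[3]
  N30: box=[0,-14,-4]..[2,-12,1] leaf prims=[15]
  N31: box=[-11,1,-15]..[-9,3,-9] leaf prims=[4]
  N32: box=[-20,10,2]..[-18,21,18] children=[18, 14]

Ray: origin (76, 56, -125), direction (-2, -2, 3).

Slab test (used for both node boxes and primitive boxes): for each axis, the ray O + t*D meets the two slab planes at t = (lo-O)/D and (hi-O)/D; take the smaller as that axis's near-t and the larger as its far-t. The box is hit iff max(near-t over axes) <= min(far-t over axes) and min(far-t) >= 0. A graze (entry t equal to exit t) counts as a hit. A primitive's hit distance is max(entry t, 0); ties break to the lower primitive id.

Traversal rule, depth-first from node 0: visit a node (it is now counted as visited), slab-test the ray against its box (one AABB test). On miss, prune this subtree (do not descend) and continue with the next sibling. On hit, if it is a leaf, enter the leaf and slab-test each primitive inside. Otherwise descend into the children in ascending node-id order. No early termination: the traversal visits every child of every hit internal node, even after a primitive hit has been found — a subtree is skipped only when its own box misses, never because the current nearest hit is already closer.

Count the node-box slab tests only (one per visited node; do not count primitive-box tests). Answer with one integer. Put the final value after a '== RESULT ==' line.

Trace the traversal:
N0 x:[59/2,48] y:[35/2,73/2] z:[35,146/3] -> hit [35,73/2], descend [24, 26]
  N24 x:[33,87/2] y:[35/2,73/2] z:[35,42] -> hit [35,73/2], descend [17, 28]
    N17 x:[33,83/2] y:[27,73/2] z:[35,42] -> hit [35,73/2], descend [4, 7]
      N4 x:[69/2,38] y:[29,35] z:[119/3,42] -> miss, prune
      N7 x:[33,83/2] y:[27,73/2] z:[35,119/3] -> hit [35,73/2], descend [1, 22]
        N1 x:[33,36] y:[67/2,73/2] z:[35,106/3] -> hit [35,106/3] leaf, test {P0@t=35}
        N22 x:[79/2,83/2] y:[27,59/2] z:[38,119/3] -> miss, prune
    N28 x:[38,87/2] y:[35/2,55/2] z:[110/3,39] -> miss, prune
  N26 x:[59/2,48] y:[35/2,30] z:[122/3,146/3] -> miss, prune

Visited [0, 24, 17, 4, 7, 1, 22, 28, 26]. Tests: 9 box, 1 leaf. Nearest: P0.

== RESULT ==
9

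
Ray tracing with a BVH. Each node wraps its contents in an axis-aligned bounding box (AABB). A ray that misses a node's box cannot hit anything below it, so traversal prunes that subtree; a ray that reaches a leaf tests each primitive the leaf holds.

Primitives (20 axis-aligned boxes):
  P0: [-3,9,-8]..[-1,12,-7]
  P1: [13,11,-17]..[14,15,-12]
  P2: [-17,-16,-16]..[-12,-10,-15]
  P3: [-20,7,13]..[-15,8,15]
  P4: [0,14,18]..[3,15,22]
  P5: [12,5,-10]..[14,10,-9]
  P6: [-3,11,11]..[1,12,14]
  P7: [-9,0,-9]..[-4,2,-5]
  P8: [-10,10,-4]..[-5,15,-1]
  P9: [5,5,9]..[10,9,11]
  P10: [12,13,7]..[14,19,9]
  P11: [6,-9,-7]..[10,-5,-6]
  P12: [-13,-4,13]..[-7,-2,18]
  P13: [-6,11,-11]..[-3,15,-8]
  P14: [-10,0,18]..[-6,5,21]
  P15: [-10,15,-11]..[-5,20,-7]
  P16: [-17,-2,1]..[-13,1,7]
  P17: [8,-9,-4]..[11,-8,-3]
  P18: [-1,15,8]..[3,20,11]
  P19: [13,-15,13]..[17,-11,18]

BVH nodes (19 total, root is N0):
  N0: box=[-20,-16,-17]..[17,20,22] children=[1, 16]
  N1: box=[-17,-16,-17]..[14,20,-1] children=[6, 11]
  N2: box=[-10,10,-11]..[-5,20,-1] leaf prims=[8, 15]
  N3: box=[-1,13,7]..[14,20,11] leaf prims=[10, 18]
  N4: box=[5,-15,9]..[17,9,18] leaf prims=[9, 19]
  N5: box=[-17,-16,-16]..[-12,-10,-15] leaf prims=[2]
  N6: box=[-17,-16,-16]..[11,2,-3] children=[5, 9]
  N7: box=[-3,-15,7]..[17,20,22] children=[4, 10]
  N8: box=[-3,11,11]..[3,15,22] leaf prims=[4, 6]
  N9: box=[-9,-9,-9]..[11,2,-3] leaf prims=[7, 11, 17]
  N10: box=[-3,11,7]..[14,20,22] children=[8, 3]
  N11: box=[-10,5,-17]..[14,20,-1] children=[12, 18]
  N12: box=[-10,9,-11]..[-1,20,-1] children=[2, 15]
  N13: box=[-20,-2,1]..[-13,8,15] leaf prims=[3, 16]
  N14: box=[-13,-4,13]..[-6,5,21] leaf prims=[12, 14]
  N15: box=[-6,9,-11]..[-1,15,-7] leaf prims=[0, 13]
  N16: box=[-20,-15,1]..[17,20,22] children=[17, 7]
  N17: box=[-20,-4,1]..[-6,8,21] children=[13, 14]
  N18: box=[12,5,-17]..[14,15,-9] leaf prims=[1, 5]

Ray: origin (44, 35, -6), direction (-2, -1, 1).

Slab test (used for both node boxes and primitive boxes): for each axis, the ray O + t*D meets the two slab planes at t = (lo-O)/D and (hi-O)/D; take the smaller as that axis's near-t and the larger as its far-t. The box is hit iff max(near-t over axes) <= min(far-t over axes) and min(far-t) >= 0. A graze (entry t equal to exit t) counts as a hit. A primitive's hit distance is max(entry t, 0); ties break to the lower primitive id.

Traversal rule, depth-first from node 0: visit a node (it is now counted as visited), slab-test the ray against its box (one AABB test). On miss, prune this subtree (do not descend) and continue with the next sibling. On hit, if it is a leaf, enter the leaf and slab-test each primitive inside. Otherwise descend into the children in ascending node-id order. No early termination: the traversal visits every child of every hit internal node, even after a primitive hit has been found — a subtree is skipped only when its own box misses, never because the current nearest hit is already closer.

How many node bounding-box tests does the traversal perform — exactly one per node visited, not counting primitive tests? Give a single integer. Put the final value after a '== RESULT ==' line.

Traverse from the root:
N0 x:[27/2,32] y:[15,51] z:[-11,28] -> hit [15,28], descend [1, 16]
  N1 x:[15,61/2] y:[15,51] z:[-11,5] -> miss, prune
  N16 x:[27/2,32] y:[15,50] z:[7,28] -> hit [15,28], descend [7, 17]
    N7 x:[27/2,47/2] y:[15,50] z:[13,28] -> hit [15,47/2], descend [4, 10]
      N4 x:[27/2,39/2] y:[26,50] z:[15,24] -> miss, prune
      N10 x:[15,47/2] y:[15,24] z:[13,28] -> hit [15,47/2], descend [3, 8]
        N3 x:[15,45/2] y:[15,22] z:[13,17] -> hit [15,17] leaf, test {P10(miss), P18(miss)}
        N8 x:[41/2,47/2] y:[20,24] z:[17,28] -> hit [41/2,47/2] leaf, test {P4(miss), P6(miss)}
    N17 x:[25,32] y:[27,39] z:[7,27] -> hit [27,27], descend [13, 14]
      N13 x:[57/2,32] y:[27,37] z:[7,21] -> miss, prune
      N14 x:[25,57/2] y:[30,39] z:[19,27] -> miss, prune

order=[0, 1, 16, 7, 4, 10, 3, 8, 17, 13, 14]  |boxes|=11  |leaves|=2  hit=miss

== RESULT ==
11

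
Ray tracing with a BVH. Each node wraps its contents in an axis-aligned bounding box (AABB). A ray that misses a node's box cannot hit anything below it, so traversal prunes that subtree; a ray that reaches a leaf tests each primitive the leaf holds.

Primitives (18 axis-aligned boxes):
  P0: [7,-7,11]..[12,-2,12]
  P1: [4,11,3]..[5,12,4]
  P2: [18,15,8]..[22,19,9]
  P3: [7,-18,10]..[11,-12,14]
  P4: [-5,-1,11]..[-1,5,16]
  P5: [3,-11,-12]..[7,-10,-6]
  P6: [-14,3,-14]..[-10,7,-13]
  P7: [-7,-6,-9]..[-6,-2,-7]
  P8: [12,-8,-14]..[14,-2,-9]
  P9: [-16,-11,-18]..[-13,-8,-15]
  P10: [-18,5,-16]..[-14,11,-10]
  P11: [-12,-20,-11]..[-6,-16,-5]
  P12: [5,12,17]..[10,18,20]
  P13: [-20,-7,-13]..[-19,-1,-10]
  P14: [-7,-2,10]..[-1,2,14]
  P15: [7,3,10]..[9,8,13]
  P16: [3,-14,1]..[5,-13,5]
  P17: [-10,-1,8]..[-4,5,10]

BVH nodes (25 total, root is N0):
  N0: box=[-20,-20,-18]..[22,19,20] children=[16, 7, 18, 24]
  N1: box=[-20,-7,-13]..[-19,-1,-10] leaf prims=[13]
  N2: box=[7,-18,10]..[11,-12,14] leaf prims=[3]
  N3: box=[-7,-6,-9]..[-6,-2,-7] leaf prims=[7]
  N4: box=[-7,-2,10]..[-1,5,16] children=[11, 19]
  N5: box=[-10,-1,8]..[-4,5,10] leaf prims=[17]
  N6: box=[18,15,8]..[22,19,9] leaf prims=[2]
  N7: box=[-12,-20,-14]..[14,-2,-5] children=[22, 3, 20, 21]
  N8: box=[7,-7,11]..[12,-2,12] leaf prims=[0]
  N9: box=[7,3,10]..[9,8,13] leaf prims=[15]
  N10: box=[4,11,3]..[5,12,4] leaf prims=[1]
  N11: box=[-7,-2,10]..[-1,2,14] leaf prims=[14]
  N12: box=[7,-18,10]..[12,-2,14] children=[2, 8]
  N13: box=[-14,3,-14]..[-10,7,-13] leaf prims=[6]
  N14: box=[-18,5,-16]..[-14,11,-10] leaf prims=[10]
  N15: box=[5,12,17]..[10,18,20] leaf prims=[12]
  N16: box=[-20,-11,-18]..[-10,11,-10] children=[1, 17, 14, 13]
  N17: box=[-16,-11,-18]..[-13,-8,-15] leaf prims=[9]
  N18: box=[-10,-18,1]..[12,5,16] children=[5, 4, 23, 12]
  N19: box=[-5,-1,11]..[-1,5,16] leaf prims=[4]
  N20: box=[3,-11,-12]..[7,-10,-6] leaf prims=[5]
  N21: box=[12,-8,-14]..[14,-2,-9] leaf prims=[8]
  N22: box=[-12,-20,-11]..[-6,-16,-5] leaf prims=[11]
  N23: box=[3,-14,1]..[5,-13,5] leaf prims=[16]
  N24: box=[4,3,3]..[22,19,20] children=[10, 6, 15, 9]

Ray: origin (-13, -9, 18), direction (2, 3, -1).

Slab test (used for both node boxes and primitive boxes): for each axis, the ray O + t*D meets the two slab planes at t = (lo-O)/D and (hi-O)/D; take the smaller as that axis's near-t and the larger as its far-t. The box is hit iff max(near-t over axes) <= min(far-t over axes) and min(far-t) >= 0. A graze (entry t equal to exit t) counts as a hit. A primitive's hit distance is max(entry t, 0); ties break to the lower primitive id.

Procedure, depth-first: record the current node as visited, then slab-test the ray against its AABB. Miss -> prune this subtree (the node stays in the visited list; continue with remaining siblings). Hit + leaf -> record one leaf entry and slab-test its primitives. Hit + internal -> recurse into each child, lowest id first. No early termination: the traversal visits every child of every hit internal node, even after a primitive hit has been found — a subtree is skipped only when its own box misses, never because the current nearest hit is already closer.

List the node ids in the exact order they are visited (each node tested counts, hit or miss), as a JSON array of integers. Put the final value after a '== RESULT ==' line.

Traverse from the root:
N0 x:[-7/2,35/2] y:[-11/3,28/3] z:[-2,36] -> hit [-2,28/3], descend [7, 16, 18, 24]
  N7 x:[1/2,27/2] y:[-11/3,7/3] z:[23,32] -> miss, prune
  N16 x:[-7/2,3/2] y:[-2/3,20/3] z:[28,36] -> miss, prune
  N18 x:[3/2,25/2] y:[-3,14/3] z:[2,17] -> hit [2,14/3], descend [4, 5, 12, 23]
    N4 x:[3,6] y:[7/3,14/3] z:[2,8] -> hit [3,14/3], descend [11, 19]
      N11 x:[3,6] y:[7/3,11/3] z:[4,8] -> miss, prune
      N19 x:[4,6] y:[8/3,14/3] z:[2,7] -> hit [4,14/3] leaf, test {P4@t=4}
    N5 x:[3/2,9/2] y:[8/3,14/3] z:[8,10] -> miss, prune
    N12 x:[10,25/2] y:[-3,7/3] z:[4,8] -> miss, prune
    N23 x:[8,9] y:[-5/3,-4/3] z:[13,17] -> miss, prune
  N24 x:[17/2,35/2] y:[4,28/3] z:[-2,15] -> hit [17/2,28/3], descend [6, 9, 10, 15]
    N6 x:[31/2,35/2] y:[8,28/3] z:[9,10] -> miss, prune
    N9 x:[10,11] y:[4,17/3] z:[5,8] -> miss, prune
    N10 x:[17/2,9] y:[20/3,7] z:[14,15] -> miss, prune
    N15 x:[9,23/2] y:[7,9] z:[-2,1] -> miss, prune

Summary -> nodes [0, 7, 16, 18, 4, 11, 19, 5, 12, 23, 24, 6, 9, 10, 15]; box-tests=15; leaf-entries=1; first=P4

== RESULT ==
[0, 7, 16, 18, 4, 11, 19, 5, 12, 23, 24, 6, 9, 10, 15]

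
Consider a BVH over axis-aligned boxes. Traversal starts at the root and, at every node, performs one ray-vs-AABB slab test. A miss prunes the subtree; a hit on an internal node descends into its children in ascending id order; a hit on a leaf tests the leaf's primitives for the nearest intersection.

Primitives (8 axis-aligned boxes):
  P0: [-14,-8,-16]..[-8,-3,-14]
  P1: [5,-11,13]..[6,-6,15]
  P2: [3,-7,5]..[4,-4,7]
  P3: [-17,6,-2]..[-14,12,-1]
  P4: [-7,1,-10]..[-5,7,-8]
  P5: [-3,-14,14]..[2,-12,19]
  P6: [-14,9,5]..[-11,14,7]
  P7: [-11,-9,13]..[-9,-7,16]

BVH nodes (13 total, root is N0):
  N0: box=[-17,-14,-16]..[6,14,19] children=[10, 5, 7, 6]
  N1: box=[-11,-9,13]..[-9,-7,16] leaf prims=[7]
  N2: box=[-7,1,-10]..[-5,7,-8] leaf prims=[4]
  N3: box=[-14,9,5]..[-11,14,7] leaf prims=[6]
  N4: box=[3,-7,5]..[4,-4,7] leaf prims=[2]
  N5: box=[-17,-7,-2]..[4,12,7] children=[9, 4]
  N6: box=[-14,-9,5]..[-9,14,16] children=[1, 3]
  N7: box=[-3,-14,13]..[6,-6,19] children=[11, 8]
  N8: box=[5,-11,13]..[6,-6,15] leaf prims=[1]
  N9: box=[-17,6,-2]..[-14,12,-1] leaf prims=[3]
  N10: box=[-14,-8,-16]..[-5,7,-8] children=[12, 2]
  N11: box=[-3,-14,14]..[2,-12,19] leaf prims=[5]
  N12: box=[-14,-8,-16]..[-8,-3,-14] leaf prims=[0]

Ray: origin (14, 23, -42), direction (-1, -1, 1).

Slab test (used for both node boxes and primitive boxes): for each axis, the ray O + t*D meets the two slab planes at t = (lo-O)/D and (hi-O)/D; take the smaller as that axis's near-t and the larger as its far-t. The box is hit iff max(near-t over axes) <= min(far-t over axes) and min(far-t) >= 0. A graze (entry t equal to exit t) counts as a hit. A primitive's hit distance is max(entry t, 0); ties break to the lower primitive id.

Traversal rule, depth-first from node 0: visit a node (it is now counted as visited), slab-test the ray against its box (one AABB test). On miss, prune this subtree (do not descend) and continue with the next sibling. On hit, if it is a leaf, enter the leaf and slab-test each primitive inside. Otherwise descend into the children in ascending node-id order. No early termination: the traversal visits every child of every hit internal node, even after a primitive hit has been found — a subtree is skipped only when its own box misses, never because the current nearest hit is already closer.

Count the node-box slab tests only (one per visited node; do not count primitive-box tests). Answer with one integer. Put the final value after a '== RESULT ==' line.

Traverse from the root:
N0 x:[8,31] y:[9,37] z:[26,61] -> hit [26,31], descend [5, 6, 7, 10]
  N5 x:[10,31] y:[11,30] z:[40,49] -> miss, prune
  N6 x:[23,28] y:[9,32] z:[47,58] -> miss, prune
  N7 x:[8,17] y:[29,37] z:[55,61] -> miss, prune
  N10 x:[19,28] y:[16,31] z:[26,34] -> hit [26,28], descend [2, 12]
    N2 x:[19,21] y:[16,22] z:[32,34] -> miss, prune
    N12 x:[22,28] y:[26,31] z:[26,28] -> hit [26,28] leaf, test {P0@t=26}

order=[0, 5, 6, 7, 10, 2, 12]  |boxes|=7  |leaves|=1  hit=P0

== RESULT ==
7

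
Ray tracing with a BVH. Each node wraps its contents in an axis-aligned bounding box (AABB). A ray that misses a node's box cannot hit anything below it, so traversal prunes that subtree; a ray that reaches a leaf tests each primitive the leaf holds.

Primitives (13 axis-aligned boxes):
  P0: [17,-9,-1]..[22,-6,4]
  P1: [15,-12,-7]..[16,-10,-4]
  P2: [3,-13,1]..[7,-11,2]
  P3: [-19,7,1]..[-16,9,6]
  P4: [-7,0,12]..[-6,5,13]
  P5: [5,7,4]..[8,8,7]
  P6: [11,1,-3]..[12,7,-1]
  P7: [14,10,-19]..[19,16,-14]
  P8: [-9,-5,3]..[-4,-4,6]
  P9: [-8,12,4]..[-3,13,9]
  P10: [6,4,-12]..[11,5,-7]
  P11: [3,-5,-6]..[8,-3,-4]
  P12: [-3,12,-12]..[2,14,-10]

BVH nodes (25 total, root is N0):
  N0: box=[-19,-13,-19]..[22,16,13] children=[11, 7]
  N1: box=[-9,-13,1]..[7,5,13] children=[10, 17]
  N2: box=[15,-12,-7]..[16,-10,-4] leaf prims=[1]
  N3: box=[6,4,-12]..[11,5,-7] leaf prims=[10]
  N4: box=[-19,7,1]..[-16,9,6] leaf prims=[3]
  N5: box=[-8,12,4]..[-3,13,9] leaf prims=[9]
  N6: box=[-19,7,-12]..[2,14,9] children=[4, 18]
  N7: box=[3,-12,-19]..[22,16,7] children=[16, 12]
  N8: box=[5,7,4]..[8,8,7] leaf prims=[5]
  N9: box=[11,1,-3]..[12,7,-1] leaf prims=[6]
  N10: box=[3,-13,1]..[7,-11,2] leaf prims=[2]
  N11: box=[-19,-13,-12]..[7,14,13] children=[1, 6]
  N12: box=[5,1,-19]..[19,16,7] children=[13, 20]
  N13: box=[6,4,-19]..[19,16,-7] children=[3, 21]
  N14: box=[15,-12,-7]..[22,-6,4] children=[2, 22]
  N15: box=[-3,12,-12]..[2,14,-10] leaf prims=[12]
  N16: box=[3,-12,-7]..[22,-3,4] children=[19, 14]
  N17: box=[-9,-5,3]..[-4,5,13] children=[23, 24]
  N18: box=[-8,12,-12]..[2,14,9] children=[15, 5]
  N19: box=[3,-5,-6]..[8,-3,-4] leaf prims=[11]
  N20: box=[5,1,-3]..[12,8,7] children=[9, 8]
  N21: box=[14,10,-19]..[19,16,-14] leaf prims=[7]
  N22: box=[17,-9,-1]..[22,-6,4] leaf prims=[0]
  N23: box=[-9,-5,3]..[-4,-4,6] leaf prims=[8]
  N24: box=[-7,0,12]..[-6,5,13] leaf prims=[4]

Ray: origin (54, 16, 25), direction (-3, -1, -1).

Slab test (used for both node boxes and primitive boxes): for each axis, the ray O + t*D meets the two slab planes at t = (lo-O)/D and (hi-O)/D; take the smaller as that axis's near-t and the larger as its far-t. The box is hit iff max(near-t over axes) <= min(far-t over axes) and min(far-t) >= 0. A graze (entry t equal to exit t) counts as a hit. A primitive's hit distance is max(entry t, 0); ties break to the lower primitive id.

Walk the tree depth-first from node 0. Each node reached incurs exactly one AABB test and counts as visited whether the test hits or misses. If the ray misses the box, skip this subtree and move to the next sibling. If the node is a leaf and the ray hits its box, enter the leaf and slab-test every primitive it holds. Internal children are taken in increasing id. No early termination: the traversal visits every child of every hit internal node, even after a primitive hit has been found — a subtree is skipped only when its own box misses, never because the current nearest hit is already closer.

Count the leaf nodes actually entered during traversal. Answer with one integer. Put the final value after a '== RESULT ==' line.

Walk:
N0 x:[32/3,73/3] y:[0,29] z:[12,44] -> hit [12,73/3], descend [7, 11]
  N7 x:[32/3,17] y:[0,28] z:[18,44] -> miss, prune
  N11 x:[47/3,73/3] y:[2,29] z:[12,37] -> hit [47/3,73/3], descend [1, 6]
    N1 x:[47/3,21] y:[11,29] z:[12,24] -> hit [47/3,21], descend [10, 17]
      N10 x:[47/3,17] y:[27,29] z:[23,24] -> miss, prune
      N17 x:[58/3,21] y:[11,21] z:[12,22] -> hit [58/3,21], descend [23, 24]
        N23 x:[58/3,21] y:[20,21] z:[19,22] -> hit [20,21] leaf, test {P8@t=20}
        N24 x:[20,61/3] y:[11,16] z:[12,13] -> miss, prune
    N6 x:[52/3,73/3] y:[2,9] z:[16,37] -> miss, prune

Summary -> nodes [0, 7, 11, 1, 10, 17, 23, 24, 6]; box-tests=9; leaf-entries=1; first=P8

== RESULT ==
1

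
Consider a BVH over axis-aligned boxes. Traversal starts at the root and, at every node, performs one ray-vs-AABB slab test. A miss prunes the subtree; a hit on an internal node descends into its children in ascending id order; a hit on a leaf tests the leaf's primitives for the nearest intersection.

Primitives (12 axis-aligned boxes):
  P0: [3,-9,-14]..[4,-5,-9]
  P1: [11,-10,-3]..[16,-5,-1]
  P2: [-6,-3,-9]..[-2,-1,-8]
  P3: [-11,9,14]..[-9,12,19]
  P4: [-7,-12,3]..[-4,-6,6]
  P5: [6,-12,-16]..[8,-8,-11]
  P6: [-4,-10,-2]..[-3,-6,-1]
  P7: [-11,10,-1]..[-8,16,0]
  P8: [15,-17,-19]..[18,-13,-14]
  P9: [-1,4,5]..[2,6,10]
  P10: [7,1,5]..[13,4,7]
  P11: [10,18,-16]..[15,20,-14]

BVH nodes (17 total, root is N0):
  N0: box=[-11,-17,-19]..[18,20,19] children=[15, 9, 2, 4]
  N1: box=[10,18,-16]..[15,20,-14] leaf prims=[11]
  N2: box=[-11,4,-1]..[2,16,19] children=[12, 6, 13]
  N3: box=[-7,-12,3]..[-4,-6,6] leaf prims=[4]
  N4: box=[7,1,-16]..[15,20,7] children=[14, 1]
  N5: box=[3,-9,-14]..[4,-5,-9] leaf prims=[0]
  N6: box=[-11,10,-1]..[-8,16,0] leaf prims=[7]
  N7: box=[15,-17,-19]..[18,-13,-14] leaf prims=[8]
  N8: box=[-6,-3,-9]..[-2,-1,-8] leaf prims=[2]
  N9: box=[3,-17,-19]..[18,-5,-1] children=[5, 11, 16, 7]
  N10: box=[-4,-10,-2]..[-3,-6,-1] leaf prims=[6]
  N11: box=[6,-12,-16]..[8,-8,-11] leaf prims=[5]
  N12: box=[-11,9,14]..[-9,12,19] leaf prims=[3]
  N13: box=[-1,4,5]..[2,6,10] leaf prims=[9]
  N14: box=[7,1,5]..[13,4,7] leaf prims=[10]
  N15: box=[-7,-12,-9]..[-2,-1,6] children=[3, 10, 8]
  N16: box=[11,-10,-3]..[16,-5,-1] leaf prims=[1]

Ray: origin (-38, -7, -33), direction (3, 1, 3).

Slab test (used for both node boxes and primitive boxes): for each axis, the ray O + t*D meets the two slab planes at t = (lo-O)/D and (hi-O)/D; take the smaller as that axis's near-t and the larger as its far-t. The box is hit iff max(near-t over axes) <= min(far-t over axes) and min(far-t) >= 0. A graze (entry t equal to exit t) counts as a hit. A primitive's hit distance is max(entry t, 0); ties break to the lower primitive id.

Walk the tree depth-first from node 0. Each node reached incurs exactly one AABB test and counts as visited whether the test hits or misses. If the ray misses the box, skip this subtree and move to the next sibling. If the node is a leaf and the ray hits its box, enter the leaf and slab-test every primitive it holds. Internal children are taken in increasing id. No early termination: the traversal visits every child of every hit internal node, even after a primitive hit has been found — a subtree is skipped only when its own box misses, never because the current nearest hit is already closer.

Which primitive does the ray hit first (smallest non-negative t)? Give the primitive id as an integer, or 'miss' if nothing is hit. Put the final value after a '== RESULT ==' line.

Walk:
N0 x:[9,56/3] y:[-10,27] z:[14/3,52/3] -> hit [9,52/3], descend [2, 4, 9, 15]
  N2 x:[9,40/3] y:[11,23] z:[32/3,52/3] -> hit [11,40/3], descend [6, 12, 13]
    N6 x:[9,10] y:[17,23] z:[32/3,11] -> miss, prune
    N12 x:[9,29/3] y:[16,19] z:[47/3,52/3] -> miss, prune
    N13 x:[37/3,40/3] y:[11,13] z:[38/3,43/3] -> hit [38/3,13] leaf, test {P9@t=38/3}
  N4 x:[15,53/3] y:[8,27] z:[17/3,40/3] -> miss, prune
  N9 x:[41/3,56/3] y:[-10,2] z:[14/3,32/3] -> miss, prune
  N15 x:[31/3,12] y:[-5,6] z:[8,13] -> miss, prune

Visited [0, 2, 6, 12, 13, 4, 9, 15]. Tests: 8 box, 1 leaf. Nearest: P9.

== RESULT ==
9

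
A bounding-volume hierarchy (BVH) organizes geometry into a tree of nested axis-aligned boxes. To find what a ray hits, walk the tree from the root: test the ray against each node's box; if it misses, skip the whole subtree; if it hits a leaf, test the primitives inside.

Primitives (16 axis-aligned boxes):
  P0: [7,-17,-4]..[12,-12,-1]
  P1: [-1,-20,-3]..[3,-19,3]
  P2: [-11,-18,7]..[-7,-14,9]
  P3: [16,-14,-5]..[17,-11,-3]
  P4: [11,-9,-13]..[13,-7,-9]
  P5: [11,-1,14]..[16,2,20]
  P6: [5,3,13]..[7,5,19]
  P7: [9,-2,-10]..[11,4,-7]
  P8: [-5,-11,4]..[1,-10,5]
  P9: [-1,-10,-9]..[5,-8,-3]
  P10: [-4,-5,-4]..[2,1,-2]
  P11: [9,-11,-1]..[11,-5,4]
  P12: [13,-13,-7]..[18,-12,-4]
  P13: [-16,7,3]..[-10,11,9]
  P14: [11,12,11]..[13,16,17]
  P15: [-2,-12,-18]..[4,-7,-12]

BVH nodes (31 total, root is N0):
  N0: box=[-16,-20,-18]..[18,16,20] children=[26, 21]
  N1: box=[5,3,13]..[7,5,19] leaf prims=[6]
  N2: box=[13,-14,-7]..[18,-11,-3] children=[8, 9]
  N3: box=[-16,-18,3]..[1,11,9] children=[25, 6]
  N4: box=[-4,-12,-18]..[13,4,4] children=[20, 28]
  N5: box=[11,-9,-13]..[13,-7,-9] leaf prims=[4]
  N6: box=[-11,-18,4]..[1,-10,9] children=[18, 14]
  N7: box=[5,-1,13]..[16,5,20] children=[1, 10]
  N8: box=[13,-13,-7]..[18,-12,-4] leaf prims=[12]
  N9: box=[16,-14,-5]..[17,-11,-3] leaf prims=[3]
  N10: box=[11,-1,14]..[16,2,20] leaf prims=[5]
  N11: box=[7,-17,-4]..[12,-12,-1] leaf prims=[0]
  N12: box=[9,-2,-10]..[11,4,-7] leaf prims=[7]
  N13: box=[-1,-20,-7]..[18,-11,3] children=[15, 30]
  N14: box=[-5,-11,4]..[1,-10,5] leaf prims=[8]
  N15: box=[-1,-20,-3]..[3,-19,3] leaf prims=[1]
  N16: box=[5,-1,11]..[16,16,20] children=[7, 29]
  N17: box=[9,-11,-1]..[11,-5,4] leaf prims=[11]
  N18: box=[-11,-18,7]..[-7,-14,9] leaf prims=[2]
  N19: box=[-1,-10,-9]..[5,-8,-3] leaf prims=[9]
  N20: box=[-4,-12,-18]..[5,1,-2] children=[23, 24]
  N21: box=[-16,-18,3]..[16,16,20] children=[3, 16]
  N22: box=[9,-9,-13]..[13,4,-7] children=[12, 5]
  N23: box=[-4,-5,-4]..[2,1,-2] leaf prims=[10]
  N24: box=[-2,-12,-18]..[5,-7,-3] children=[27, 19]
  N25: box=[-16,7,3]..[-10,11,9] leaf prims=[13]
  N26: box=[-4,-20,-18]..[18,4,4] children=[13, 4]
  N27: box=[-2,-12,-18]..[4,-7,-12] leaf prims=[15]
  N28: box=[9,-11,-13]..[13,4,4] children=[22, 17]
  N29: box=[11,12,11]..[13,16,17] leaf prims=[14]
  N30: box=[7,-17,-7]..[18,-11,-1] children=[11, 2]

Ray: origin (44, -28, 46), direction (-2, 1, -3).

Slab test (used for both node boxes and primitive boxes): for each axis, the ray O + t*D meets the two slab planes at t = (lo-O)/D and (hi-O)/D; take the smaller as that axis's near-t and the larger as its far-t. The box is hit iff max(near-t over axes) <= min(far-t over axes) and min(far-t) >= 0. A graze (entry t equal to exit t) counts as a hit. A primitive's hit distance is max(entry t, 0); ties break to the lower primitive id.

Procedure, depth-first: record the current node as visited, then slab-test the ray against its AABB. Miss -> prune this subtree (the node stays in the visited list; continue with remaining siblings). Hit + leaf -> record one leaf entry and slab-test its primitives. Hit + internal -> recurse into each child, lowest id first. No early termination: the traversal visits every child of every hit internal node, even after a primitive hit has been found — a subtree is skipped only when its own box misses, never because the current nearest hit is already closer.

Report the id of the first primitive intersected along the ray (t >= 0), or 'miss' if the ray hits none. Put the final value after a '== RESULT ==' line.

Walk:
N0 x:[13,30] y:[8,44] z:[26/3,64/3] -> hit [13,64/3], descend [21, 26]
  N21 x:[14,30] y:[10,44] z:[26/3,43/3] -> hit [14,43/3], descend [3, 16]
    N3 x:[43/2,30] y:[10,39] z:[37/3,43/3] -> miss, prune
    N16 x:[14,39/2] y:[27,44] z:[26/3,35/3] -> miss, prune
  N26 x:[13,24] y:[8,32] z:[14,64/3] -> hit [14,64/3], descend [4, 13]
    N4 x:[31/2,24] y:[16,32] z:[14,64/3] -> hit [16,64/3], descend [20, 28]
      N20 x:[39/2,24] y:[16,29] z:[16,64/3] -> hit [39/2,64/3], descend [23, 24]
        N23 x:[21,24] y:[23,29] z:[16,50/3] -> miss, prune
        N24 x:[39/2,23] y:[16,21] z:[49/3,64/3] -> hit [39/2,21], descend [19, 27]
          N19 x:[39/2,45/2] y:[18,20] z:[49/3,55/3] -> miss, prune
          N27 x:[20,23] y:[16,21] z:[58/3,64/3] -> hit [20,21] leaf, test {P15@t=20}
      N28 x:[31/2,35/2] y:[17,32] z:[14,59/3] -> hit [17,35/2], descend [17, 22]
        N17 x:[33/2,35/2] y:[17,23] z:[14,47/3] -> miss, prune
        N22 x:[31/2,35/2] y:[19,32] z:[53/3,59/3] -> miss, prune
    N13 x:[13,45/2] y:[8,17] z:[43/3,53/3] -> hit [43/3,17], descend [15, 30]
      N15 x:[41/2,45/2] y:[8,9] z:[43/3,49/3] -> miss, prune
      N30 x:[13,37/2] y:[11,17] z:[47/3,53/3] -> hit [47/3,17], descend [2, 11]
        N2 x:[13,31/2] y:[14,17] z:[49/3,53/3] -> miss, prune
        N11 x:[16,37/2] y:[11,16] z:[47/3,50/3] -> hit [16,16] leaf, test {P0@t=16}

order=[0, 21, 3, 16, 26, 4, 20, 23, 24, 19, 27, 28, 17, 22, 13, 15, 30, 2, 11]  |boxes|=19  |leaves|=2  hit=P0

== RESULT ==
0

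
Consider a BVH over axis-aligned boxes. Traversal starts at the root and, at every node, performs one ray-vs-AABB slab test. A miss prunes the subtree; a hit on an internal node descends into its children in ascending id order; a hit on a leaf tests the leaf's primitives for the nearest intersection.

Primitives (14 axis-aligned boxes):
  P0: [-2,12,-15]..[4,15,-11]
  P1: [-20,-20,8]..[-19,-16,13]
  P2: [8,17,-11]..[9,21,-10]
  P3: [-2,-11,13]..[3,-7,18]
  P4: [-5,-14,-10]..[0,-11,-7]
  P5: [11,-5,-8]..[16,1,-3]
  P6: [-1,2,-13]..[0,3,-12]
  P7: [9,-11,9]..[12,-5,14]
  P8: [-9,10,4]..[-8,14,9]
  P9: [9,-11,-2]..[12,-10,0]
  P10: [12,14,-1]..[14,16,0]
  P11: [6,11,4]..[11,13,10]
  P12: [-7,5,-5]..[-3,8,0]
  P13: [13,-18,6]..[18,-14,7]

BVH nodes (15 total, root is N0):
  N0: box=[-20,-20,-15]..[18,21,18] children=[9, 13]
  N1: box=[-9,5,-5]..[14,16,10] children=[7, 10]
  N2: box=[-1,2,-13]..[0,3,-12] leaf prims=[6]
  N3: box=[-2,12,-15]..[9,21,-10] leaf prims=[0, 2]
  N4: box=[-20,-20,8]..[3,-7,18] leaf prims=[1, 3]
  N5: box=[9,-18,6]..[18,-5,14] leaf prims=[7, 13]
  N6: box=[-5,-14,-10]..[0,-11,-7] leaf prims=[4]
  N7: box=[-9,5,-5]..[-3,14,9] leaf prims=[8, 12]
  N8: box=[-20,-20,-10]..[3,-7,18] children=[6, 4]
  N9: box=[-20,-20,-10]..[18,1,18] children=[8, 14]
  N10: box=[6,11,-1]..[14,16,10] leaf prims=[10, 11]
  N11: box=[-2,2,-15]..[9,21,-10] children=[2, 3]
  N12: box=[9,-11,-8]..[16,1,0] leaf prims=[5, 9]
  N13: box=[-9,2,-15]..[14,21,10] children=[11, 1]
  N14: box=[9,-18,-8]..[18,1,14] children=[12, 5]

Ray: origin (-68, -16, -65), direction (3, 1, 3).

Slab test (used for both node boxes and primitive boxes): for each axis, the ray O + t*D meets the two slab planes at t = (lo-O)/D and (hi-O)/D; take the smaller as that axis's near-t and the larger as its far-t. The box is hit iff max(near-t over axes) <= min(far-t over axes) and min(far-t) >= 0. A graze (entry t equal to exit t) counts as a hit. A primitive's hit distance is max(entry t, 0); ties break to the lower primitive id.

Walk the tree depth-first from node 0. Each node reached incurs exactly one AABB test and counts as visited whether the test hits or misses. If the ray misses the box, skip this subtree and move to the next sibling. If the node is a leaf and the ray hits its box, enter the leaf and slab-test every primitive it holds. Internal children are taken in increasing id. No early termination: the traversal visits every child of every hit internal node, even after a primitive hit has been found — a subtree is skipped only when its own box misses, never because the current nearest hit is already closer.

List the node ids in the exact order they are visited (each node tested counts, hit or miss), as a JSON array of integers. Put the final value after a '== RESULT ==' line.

Traverse from the root:
N0 x:[16,86/3] y:[-4,37] z:[50/3,83/3] -> hit [50/3,83/3], descend [9, 13]
  N9 x:[16,86/3] y:[-4,17] z:[55/3,83/3] -> miss, prune
  N13 x:[59/3,82/3] y:[18,37] z:[50/3,25] -> hit [59/3,25], descend [1, 11]
    N1 x:[59/3,82/3] y:[21,32] z:[20,25] -> hit [21,25], descend [7, 10]
      N7 x:[59/3,65/3] y:[21,30] z:[20,74/3] -> hit [21,65/3] leaf, test {P8(miss), P12@t=21}
      N10 x:[74/3,82/3] y:[27,32] z:[64/3,25] -> miss, prune
    N11 x:[22,77/3] y:[18,37] z:[50/3,55/3] -> miss, prune

Summary -> nodes [0, 9, 13, 1, 7, 10, 11]; box-tests=7; leaf-entries=1; first=P12

== RESULT ==
[0, 9, 13, 1, 7, 10, 11]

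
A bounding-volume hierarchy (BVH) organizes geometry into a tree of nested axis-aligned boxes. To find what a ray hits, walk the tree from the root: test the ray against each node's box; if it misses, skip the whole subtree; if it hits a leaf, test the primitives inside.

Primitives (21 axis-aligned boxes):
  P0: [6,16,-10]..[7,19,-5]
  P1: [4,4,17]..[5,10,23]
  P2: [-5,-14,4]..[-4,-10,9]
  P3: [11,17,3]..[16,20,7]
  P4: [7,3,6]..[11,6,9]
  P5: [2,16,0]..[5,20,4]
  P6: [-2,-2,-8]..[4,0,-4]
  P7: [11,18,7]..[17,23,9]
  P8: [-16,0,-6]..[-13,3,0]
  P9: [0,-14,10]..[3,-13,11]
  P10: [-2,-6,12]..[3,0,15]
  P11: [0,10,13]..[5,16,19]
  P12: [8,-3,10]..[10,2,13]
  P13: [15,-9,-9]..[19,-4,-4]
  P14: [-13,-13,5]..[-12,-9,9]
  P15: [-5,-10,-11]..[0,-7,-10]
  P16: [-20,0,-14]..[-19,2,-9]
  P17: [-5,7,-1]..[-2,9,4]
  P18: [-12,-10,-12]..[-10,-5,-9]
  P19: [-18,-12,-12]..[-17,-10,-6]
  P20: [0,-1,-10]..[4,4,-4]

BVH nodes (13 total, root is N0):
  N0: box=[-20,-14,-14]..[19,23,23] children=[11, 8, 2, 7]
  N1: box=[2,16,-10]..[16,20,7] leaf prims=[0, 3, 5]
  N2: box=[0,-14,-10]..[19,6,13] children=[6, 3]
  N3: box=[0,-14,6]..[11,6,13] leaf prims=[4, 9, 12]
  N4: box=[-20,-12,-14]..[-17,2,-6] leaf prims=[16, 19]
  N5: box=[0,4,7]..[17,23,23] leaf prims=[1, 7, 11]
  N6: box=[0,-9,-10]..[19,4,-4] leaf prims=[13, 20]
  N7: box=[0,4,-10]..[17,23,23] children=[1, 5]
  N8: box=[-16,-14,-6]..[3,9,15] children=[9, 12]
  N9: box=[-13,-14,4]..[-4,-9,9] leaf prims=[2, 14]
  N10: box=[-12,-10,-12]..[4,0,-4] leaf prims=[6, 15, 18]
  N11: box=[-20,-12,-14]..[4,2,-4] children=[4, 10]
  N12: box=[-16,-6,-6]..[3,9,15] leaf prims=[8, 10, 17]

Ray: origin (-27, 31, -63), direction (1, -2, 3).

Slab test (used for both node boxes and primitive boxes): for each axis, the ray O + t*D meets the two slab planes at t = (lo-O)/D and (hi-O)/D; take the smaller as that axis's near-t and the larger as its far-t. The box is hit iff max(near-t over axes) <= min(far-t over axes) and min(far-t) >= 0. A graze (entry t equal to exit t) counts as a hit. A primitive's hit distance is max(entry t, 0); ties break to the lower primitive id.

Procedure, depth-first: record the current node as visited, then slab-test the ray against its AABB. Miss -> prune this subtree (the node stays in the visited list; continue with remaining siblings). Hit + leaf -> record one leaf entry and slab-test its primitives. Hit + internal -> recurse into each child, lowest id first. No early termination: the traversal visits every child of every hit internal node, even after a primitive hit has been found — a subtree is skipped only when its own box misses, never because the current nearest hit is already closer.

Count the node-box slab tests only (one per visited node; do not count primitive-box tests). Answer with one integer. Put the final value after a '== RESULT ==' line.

Traverse from the root:
N0 x:[7,46] y:[4,45/2] z:[49/3,86/3] -> hit [49/3,45/2], descend [2, 7, 8, 11]
  N2 x:[27,46] y:[25/2,45/2] z:[53/3,76/3] -> miss, prune
  N7 x:[27,44] y:[4,27/2] z:[53/3,86/3] -> miss, prune
  N8 x:[11,30] y:[11,45/2] z:[19,26] -> hit [19,45/2], descend [9, 12]
    N9 x:[14,23] y:[20,45/2] z:[67/3,24] -> hit [67/3,45/2] leaf, test {P2@t=67/3, P14(miss)}
    N12 x:[11,30] y:[11,37/2] z:[19,26] -> miss, prune
  N11 x:[7,31] y:[29/2,43/2] z:[49/3,59/3] -> hit [49/3,59/3], descend [4, 10]
    N4 x:[7,10] y:[29/2,43/2] z:[49/3,19] -> miss, prune
    N10 x:[15,31] y:[31/2,41/2] z:[17,59/3] -> hit [17,59/3] leaf, test {P6(miss), P15(miss), P18(miss)}

order=[0, 2, 7, 8, 9, 12, 11, 4, 10]  |boxes|=9  |leaves|=2  hit=P2

== RESULT ==
9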